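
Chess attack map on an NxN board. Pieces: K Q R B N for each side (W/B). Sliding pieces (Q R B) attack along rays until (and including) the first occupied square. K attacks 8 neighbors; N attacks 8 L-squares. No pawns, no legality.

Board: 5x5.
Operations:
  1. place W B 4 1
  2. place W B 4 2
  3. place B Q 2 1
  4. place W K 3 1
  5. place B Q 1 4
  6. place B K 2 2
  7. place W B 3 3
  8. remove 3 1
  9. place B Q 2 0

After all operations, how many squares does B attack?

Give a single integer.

Op 1: place WB@(4,1)
Op 2: place WB@(4,2)
Op 3: place BQ@(2,1)
Op 4: place WK@(3,1)
Op 5: place BQ@(1,4)
Op 6: place BK@(2,2)
Op 7: place WB@(3,3)
Op 8: remove (3,1)
Op 9: place BQ@(2,0)
Per-piece attacks for B:
  BQ@(1,4): attacks (1,3) (1,2) (1,1) (1,0) (2,4) (3,4) (4,4) (0,4) (2,3) (3,2) (4,1) (0,3) [ray(1,-1) blocked at (4,1)]
  BQ@(2,0): attacks (2,1) (3,0) (4,0) (1,0) (0,0) (3,1) (4,2) (1,1) (0,2) [ray(0,1) blocked at (2,1); ray(1,1) blocked at (4,2)]
  BQ@(2,1): attacks (2,2) (2,0) (3,1) (4,1) (1,1) (0,1) (3,2) (4,3) (3,0) (1,2) (0,3) (1,0) [ray(0,1) blocked at (2,2); ray(0,-1) blocked at (2,0); ray(1,0) blocked at (4,1)]
  BK@(2,2): attacks (2,3) (2,1) (3,2) (1,2) (3,3) (3,1) (1,3) (1,1)
Union (24 distinct): (0,0) (0,1) (0,2) (0,3) (0,4) (1,0) (1,1) (1,2) (1,3) (2,0) (2,1) (2,2) (2,3) (2,4) (3,0) (3,1) (3,2) (3,3) (3,4) (4,0) (4,1) (4,2) (4,3) (4,4)

Answer: 24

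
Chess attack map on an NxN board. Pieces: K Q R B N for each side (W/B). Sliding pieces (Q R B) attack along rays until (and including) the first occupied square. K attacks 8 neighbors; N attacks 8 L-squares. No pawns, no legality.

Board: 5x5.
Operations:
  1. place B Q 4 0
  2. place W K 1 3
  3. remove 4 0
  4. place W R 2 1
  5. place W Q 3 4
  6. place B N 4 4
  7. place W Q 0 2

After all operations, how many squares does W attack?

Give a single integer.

Answer: 21

Derivation:
Op 1: place BQ@(4,0)
Op 2: place WK@(1,3)
Op 3: remove (4,0)
Op 4: place WR@(2,1)
Op 5: place WQ@(3,4)
Op 6: place BN@(4,4)
Op 7: place WQ@(0,2)
Per-piece attacks for W:
  WQ@(0,2): attacks (0,3) (0,4) (0,1) (0,0) (1,2) (2,2) (3,2) (4,2) (1,3) (1,1) (2,0) [ray(1,1) blocked at (1,3)]
  WK@(1,3): attacks (1,4) (1,2) (2,3) (0,3) (2,4) (2,2) (0,4) (0,2)
  WR@(2,1): attacks (2,2) (2,3) (2,4) (2,0) (3,1) (4,1) (1,1) (0,1)
  WQ@(3,4): attacks (3,3) (3,2) (3,1) (3,0) (4,4) (2,4) (1,4) (0,4) (4,3) (2,3) (1,2) (0,1) [ray(1,0) blocked at (4,4)]
Union (21 distinct): (0,0) (0,1) (0,2) (0,3) (0,4) (1,1) (1,2) (1,3) (1,4) (2,0) (2,2) (2,3) (2,4) (3,0) (3,1) (3,2) (3,3) (4,1) (4,2) (4,3) (4,4)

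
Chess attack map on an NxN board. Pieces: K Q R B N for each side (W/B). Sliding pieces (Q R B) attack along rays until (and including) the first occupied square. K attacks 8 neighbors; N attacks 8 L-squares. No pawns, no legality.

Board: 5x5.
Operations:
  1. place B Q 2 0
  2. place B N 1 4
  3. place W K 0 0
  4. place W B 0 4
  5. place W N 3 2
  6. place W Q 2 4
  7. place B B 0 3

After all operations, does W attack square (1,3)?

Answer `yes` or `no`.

Answer: yes

Derivation:
Op 1: place BQ@(2,0)
Op 2: place BN@(1,4)
Op 3: place WK@(0,0)
Op 4: place WB@(0,4)
Op 5: place WN@(3,2)
Op 6: place WQ@(2,4)
Op 7: place BB@(0,3)
Per-piece attacks for W:
  WK@(0,0): attacks (0,1) (1,0) (1,1)
  WB@(0,4): attacks (1,3) (2,2) (3,1) (4,0)
  WQ@(2,4): attacks (2,3) (2,2) (2,1) (2,0) (3,4) (4,4) (1,4) (3,3) (4,2) (1,3) (0,2) [ray(0,-1) blocked at (2,0); ray(-1,0) blocked at (1,4)]
  WN@(3,2): attacks (4,4) (2,4) (1,3) (4,0) (2,0) (1,1)
W attacks (1,3): yes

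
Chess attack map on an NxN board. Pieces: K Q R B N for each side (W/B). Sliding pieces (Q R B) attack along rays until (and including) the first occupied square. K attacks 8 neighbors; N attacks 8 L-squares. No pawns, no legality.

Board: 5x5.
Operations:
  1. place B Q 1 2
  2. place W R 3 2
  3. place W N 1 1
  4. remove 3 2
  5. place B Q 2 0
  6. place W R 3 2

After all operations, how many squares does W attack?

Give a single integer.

Answer: 10

Derivation:
Op 1: place BQ@(1,2)
Op 2: place WR@(3,2)
Op 3: place WN@(1,1)
Op 4: remove (3,2)
Op 5: place BQ@(2,0)
Op 6: place WR@(3,2)
Per-piece attacks for W:
  WN@(1,1): attacks (2,3) (3,2) (0,3) (3,0)
  WR@(3,2): attacks (3,3) (3,4) (3,1) (3,0) (4,2) (2,2) (1,2) [ray(-1,0) blocked at (1,2)]
Union (10 distinct): (0,3) (1,2) (2,2) (2,3) (3,0) (3,1) (3,2) (3,3) (3,4) (4,2)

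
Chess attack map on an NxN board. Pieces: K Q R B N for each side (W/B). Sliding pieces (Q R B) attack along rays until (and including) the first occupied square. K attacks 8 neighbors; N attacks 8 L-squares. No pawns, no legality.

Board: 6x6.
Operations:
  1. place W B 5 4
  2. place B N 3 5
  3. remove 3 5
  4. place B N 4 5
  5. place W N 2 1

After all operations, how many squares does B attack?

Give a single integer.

Answer: 3

Derivation:
Op 1: place WB@(5,4)
Op 2: place BN@(3,5)
Op 3: remove (3,5)
Op 4: place BN@(4,5)
Op 5: place WN@(2,1)
Per-piece attacks for B:
  BN@(4,5): attacks (5,3) (3,3) (2,4)
Union (3 distinct): (2,4) (3,3) (5,3)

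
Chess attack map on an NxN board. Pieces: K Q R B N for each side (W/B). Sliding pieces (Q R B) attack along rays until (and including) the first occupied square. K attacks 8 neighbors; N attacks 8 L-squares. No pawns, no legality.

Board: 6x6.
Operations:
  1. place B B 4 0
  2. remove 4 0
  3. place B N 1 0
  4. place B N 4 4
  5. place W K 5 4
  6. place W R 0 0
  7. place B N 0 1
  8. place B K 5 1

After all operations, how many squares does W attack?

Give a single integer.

Answer: 7

Derivation:
Op 1: place BB@(4,0)
Op 2: remove (4,0)
Op 3: place BN@(1,0)
Op 4: place BN@(4,4)
Op 5: place WK@(5,4)
Op 6: place WR@(0,0)
Op 7: place BN@(0,1)
Op 8: place BK@(5,1)
Per-piece attacks for W:
  WR@(0,0): attacks (0,1) (1,0) [ray(0,1) blocked at (0,1); ray(1,0) blocked at (1,0)]
  WK@(5,4): attacks (5,5) (5,3) (4,4) (4,5) (4,3)
Union (7 distinct): (0,1) (1,0) (4,3) (4,4) (4,5) (5,3) (5,5)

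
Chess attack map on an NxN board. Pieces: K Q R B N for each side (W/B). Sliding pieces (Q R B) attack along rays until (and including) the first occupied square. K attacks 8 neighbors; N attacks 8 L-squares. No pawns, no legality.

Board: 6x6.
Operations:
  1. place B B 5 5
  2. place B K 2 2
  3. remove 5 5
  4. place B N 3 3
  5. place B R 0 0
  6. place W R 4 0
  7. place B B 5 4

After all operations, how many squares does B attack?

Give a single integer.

Op 1: place BB@(5,5)
Op 2: place BK@(2,2)
Op 3: remove (5,5)
Op 4: place BN@(3,3)
Op 5: place BR@(0,0)
Op 6: place WR@(4,0)
Op 7: place BB@(5,4)
Per-piece attacks for B:
  BR@(0,0): attacks (0,1) (0,2) (0,3) (0,4) (0,5) (1,0) (2,0) (3,0) (4,0) [ray(1,0) blocked at (4,0)]
  BK@(2,2): attacks (2,3) (2,1) (3,2) (1,2) (3,3) (3,1) (1,3) (1,1)
  BN@(3,3): attacks (4,5) (5,4) (2,5) (1,4) (4,1) (5,2) (2,1) (1,2)
  BB@(5,4): attacks (4,5) (4,3) (3,2) (2,1) (1,0)
Union (24 distinct): (0,1) (0,2) (0,3) (0,4) (0,5) (1,0) (1,1) (1,2) (1,3) (1,4) (2,0) (2,1) (2,3) (2,5) (3,0) (3,1) (3,2) (3,3) (4,0) (4,1) (4,3) (4,5) (5,2) (5,4)

Answer: 24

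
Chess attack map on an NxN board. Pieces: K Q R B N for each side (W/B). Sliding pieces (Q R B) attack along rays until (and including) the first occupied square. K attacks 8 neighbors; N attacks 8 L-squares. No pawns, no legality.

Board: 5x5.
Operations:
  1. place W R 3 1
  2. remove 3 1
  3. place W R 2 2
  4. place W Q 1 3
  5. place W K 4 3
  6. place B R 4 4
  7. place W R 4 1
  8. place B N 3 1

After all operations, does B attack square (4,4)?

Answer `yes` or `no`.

Answer: no

Derivation:
Op 1: place WR@(3,1)
Op 2: remove (3,1)
Op 3: place WR@(2,2)
Op 4: place WQ@(1,3)
Op 5: place WK@(4,3)
Op 6: place BR@(4,4)
Op 7: place WR@(4,1)
Op 8: place BN@(3,1)
Per-piece attacks for B:
  BN@(3,1): attacks (4,3) (2,3) (1,2) (1,0)
  BR@(4,4): attacks (4,3) (3,4) (2,4) (1,4) (0,4) [ray(0,-1) blocked at (4,3)]
B attacks (4,4): no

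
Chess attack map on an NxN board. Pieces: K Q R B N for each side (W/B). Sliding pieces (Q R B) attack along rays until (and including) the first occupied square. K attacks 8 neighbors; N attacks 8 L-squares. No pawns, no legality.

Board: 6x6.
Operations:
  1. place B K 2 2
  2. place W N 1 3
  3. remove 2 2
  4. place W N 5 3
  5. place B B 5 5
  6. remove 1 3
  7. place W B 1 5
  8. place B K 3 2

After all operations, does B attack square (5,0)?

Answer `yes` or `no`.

Op 1: place BK@(2,2)
Op 2: place WN@(1,3)
Op 3: remove (2,2)
Op 4: place WN@(5,3)
Op 5: place BB@(5,5)
Op 6: remove (1,3)
Op 7: place WB@(1,5)
Op 8: place BK@(3,2)
Per-piece attacks for B:
  BK@(3,2): attacks (3,3) (3,1) (4,2) (2,2) (4,3) (4,1) (2,3) (2,1)
  BB@(5,5): attacks (4,4) (3,3) (2,2) (1,1) (0,0)
B attacks (5,0): no

Answer: no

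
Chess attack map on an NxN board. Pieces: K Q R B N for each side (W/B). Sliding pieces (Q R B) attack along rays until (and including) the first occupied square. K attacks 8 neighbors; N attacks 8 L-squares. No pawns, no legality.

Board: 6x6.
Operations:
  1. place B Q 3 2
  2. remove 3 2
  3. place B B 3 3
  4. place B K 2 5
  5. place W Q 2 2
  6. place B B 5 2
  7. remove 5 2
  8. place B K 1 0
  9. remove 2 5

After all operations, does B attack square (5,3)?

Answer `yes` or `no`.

Answer: no

Derivation:
Op 1: place BQ@(3,2)
Op 2: remove (3,2)
Op 3: place BB@(3,3)
Op 4: place BK@(2,5)
Op 5: place WQ@(2,2)
Op 6: place BB@(5,2)
Op 7: remove (5,2)
Op 8: place BK@(1,0)
Op 9: remove (2,5)
Per-piece attacks for B:
  BK@(1,0): attacks (1,1) (2,0) (0,0) (2,1) (0,1)
  BB@(3,3): attacks (4,4) (5,5) (4,2) (5,1) (2,4) (1,5) (2,2) [ray(-1,-1) blocked at (2,2)]
B attacks (5,3): no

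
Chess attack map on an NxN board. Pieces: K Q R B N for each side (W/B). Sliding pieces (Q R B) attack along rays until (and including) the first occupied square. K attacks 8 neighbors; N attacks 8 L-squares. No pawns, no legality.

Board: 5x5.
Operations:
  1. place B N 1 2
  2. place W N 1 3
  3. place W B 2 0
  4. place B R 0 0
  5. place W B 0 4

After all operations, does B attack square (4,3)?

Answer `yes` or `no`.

Op 1: place BN@(1,2)
Op 2: place WN@(1,3)
Op 3: place WB@(2,0)
Op 4: place BR@(0,0)
Op 5: place WB@(0,4)
Per-piece attacks for B:
  BR@(0,0): attacks (0,1) (0,2) (0,3) (0,4) (1,0) (2,0) [ray(0,1) blocked at (0,4); ray(1,0) blocked at (2,0)]
  BN@(1,2): attacks (2,4) (3,3) (0,4) (2,0) (3,1) (0,0)
B attacks (4,3): no

Answer: no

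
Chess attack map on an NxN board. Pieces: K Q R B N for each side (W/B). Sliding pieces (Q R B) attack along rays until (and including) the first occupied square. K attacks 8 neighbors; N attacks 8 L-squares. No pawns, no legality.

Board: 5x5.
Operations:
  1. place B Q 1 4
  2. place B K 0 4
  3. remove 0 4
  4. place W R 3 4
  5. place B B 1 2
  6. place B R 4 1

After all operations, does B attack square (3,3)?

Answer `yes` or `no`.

Answer: no

Derivation:
Op 1: place BQ@(1,4)
Op 2: place BK@(0,4)
Op 3: remove (0,4)
Op 4: place WR@(3,4)
Op 5: place BB@(1,2)
Op 6: place BR@(4,1)
Per-piece attacks for B:
  BB@(1,2): attacks (2,3) (3,4) (2,1) (3,0) (0,3) (0,1) [ray(1,1) blocked at (3,4)]
  BQ@(1,4): attacks (1,3) (1,2) (2,4) (3,4) (0,4) (2,3) (3,2) (4,1) (0,3) [ray(0,-1) blocked at (1,2); ray(1,0) blocked at (3,4); ray(1,-1) blocked at (4,1)]
  BR@(4,1): attacks (4,2) (4,3) (4,4) (4,0) (3,1) (2,1) (1,1) (0,1)
B attacks (3,3): no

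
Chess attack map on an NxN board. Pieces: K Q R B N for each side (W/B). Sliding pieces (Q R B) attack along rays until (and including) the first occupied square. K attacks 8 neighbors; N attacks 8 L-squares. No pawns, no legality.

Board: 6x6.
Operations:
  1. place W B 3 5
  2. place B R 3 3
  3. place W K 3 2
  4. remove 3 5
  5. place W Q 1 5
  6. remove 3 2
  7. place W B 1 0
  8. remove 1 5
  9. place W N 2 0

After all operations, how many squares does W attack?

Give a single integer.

Op 1: place WB@(3,5)
Op 2: place BR@(3,3)
Op 3: place WK@(3,2)
Op 4: remove (3,5)
Op 5: place WQ@(1,5)
Op 6: remove (3,2)
Op 7: place WB@(1,0)
Op 8: remove (1,5)
Op 9: place WN@(2,0)
Per-piece attacks for W:
  WB@(1,0): attacks (2,1) (3,2) (4,3) (5,4) (0,1)
  WN@(2,0): attacks (3,2) (4,1) (1,2) (0,1)
Union (7 distinct): (0,1) (1,2) (2,1) (3,2) (4,1) (4,3) (5,4)

Answer: 7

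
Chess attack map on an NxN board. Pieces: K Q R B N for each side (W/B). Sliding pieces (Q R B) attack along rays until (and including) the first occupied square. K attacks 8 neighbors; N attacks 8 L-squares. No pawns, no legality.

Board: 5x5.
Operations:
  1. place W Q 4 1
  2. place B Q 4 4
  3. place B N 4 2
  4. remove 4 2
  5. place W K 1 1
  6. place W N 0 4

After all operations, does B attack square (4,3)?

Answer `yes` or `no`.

Answer: yes

Derivation:
Op 1: place WQ@(4,1)
Op 2: place BQ@(4,4)
Op 3: place BN@(4,2)
Op 4: remove (4,2)
Op 5: place WK@(1,1)
Op 6: place WN@(0,4)
Per-piece attacks for B:
  BQ@(4,4): attacks (4,3) (4,2) (4,1) (3,4) (2,4) (1,4) (0,4) (3,3) (2,2) (1,1) [ray(0,-1) blocked at (4,1); ray(-1,0) blocked at (0,4); ray(-1,-1) blocked at (1,1)]
B attacks (4,3): yes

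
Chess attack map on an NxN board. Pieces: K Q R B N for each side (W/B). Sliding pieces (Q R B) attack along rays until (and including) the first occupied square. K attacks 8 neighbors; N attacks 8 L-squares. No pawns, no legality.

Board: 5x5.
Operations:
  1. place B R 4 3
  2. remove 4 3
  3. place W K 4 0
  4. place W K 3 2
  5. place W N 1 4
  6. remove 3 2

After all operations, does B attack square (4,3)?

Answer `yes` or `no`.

Op 1: place BR@(4,3)
Op 2: remove (4,3)
Op 3: place WK@(4,0)
Op 4: place WK@(3,2)
Op 5: place WN@(1,4)
Op 6: remove (3,2)
Per-piece attacks for B:
B attacks (4,3): no

Answer: no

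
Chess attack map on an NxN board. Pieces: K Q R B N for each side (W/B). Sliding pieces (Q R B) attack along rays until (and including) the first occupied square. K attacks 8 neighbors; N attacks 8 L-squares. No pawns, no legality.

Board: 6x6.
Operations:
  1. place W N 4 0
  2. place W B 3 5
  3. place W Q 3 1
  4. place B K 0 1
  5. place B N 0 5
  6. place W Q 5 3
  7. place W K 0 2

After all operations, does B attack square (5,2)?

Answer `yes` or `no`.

Op 1: place WN@(4,0)
Op 2: place WB@(3,5)
Op 3: place WQ@(3,1)
Op 4: place BK@(0,1)
Op 5: place BN@(0,5)
Op 6: place WQ@(5,3)
Op 7: place WK@(0,2)
Per-piece attacks for B:
  BK@(0,1): attacks (0,2) (0,0) (1,1) (1,2) (1,0)
  BN@(0,5): attacks (1,3) (2,4)
B attacks (5,2): no

Answer: no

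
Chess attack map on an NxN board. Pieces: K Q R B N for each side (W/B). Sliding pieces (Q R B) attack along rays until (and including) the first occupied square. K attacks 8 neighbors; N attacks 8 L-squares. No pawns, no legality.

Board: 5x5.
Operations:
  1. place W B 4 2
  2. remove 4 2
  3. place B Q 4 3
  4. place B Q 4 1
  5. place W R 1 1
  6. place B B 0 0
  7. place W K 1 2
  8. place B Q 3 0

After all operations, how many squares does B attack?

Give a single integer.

Op 1: place WB@(4,2)
Op 2: remove (4,2)
Op 3: place BQ@(4,3)
Op 4: place BQ@(4,1)
Op 5: place WR@(1,1)
Op 6: place BB@(0,0)
Op 7: place WK@(1,2)
Op 8: place BQ@(3,0)
Per-piece attacks for B:
  BB@(0,0): attacks (1,1) [ray(1,1) blocked at (1,1)]
  BQ@(3,0): attacks (3,1) (3,2) (3,3) (3,4) (4,0) (2,0) (1,0) (0,0) (4,1) (2,1) (1,2) [ray(-1,0) blocked at (0,0); ray(1,1) blocked at (4,1); ray(-1,1) blocked at (1,2)]
  BQ@(4,1): attacks (4,2) (4,3) (4,0) (3,1) (2,1) (1,1) (3,2) (2,3) (1,4) (3,0) [ray(0,1) blocked at (4,3); ray(-1,0) blocked at (1,1); ray(-1,-1) blocked at (3,0)]
  BQ@(4,3): attacks (4,4) (4,2) (4,1) (3,3) (2,3) (1,3) (0,3) (3,4) (3,2) (2,1) (1,0) [ray(0,-1) blocked at (4,1)]
Union (20 distinct): (0,0) (0,3) (1,0) (1,1) (1,2) (1,3) (1,4) (2,0) (2,1) (2,3) (3,0) (3,1) (3,2) (3,3) (3,4) (4,0) (4,1) (4,2) (4,3) (4,4)

Answer: 20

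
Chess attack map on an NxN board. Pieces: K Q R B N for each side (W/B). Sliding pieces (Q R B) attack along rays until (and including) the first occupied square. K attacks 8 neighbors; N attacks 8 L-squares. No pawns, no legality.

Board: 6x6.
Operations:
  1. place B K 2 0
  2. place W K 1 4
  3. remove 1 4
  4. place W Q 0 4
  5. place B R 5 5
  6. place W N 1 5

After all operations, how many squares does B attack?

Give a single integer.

Answer: 14

Derivation:
Op 1: place BK@(2,0)
Op 2: place WK@(1,4)
Op 3: remove (1,4)
Op 4: place WQ@(0,4)
Op 5: place BR@(5,5)
Op 6: place WN@(1,5)
Per-piece attacks for B:
  BK@(2,0): attacks (2,1) (3,0) (1,0) (3,1) (1,1)
  BR@(5,5): attacks (5,4) (5,3) (5,2) (5,1) (5,0) (4,5) (3,5) (2,5) (1,5) [ray(-1,0) blocked at (1,5)]
Union (14 distinct): (1,0) (1,1) (1,5) (2,1) (2,5) (3,0) (3,1) (3,5) (4,5) (5,0) (5,1) (5,2) (5,3) (5,4)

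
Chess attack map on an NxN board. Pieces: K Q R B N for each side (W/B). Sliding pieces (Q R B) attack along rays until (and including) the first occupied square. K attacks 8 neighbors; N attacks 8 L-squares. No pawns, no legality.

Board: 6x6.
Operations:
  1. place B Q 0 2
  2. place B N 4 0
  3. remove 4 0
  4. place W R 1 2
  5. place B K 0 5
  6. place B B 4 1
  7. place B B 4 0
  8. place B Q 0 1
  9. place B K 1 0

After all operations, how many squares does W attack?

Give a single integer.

Op 1: place BQ@(0,2)
Op 2: place BN@(4,0)
Op 3: remove (4,0)
Op 4: place WR@(1,2)
Op 5: place BK@(0,5)
Op 6: place BB@(4,1)
Op 7: place BB@(4,0)
Op 8: place BQ@(0,1)
Op 9: place BK@(1,0)
Per-piece attacks for W:
  WR@(1,2): attacks (1,3) (1,4) (1,5) (1,1) (1,0) (2,2) (3,2) (4,2) (5,2) (0,2) [ray(0,-1) blocked at (1,0); ray(-1,0) blocked at (0,2)]
Union (10 distinct): (0,2) (1,0) (1,1) (1,3) (1,4) (1,5) (2,2) (3,2) (4,2) (5,2)

Answer: 10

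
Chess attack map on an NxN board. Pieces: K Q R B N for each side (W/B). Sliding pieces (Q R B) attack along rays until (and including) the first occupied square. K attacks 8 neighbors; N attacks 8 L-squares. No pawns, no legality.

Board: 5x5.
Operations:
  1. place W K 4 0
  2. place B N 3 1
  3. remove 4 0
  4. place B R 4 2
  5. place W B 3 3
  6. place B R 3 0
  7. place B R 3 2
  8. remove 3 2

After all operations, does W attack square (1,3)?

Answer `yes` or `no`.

Answer: no

Derivation:
Op 1: place WK@(4,0)
Op 2: place BN@(3,1)
Op 3: remove (4,0)
Op 4: place BR@(4,2)
Op 5: place WB@(3,3)
Op 6: place BR@(3,0)
Op 7: place BR@(3,2)
Op 8: remove (3,2)
Per-piece attacks for W:
  WB@(3,3): attacks (4,4) (4,2) (2,4) (2,2) (1,1) (0,0) [ray(1,-1) blocked at (4,2)]
W attacks (1,3): no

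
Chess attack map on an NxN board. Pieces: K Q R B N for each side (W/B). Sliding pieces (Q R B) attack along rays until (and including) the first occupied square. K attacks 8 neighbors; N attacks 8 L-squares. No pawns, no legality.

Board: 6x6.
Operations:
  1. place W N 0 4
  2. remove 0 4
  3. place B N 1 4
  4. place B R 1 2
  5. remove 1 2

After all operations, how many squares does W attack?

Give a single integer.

Op 1: place WN@(0,4)
Op 2: remove (0,4)
Op 3: place BN@(1,4)
Op 4: place BR@(1,2)
Op 5: remove (1,2)
Per-piece attacks for W:
Union (0 distinct): (none)

Answer: 0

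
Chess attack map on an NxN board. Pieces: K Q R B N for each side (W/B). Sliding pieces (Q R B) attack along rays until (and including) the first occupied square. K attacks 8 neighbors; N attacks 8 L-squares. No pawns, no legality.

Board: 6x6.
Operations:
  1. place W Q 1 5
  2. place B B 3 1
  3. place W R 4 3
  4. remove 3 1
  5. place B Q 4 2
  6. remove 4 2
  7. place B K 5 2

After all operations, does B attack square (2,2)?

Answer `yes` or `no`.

Answer: no

Derivation:
Op 1: place WQ@(1,5)
Op 2: place BB@(3,1)
Op 3: place WR@(4,3)
Op 4: remove (3,1)
Op 5: place BQ@(4,2)
Op 6: remove (4,2)
Op 7: place BK@(5,2)
Per-piece attacks for B:
  BK@(5,2): attacks (5,3) (5,1) (4,2) (4,3) (4,1)
B attacks (2,2): no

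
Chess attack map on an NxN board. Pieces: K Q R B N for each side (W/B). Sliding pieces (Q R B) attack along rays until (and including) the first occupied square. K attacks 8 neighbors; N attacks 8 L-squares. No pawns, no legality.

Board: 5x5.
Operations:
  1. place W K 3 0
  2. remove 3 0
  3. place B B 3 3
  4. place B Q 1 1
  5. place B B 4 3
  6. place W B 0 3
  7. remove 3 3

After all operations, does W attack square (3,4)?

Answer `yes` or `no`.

Op 1: place WK@(3,0)
Op 2: remove (3,0)
Op 3: place BB@(3,3)
Op 4: place BQ@(1,1)
Op 5: place BB@(4,3)
Op 6: place WB@(0,3)
Op 7: remove (3,3)
Per-piece attacks for W:
  WB@(0,3): attacks (1,4) (1,2) (2,1) (3,0)
W attacks (3,4): no

Answer: no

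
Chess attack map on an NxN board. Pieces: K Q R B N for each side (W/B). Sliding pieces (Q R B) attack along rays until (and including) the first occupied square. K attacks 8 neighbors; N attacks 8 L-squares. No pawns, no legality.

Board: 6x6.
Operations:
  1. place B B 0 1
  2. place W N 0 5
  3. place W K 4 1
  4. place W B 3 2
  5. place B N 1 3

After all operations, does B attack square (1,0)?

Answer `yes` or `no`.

Op 1: place BB@(0,1)
Op 2: place WN@(0,5)
Op 3: place WK@(4,1)
Op 4: place WB@(3,2)
Op 5: place BN@(1,3)
Per-piece attacks for B:
  BB@(0,1): attacks (1,2) (2,3) (3,4) (4,5) (1,0)
  BN@(1,3): attacks (2,5) (3,4) (0,5) (2,1) (3,2) (0,1)
B attacks (1,0): yes

Answer: yes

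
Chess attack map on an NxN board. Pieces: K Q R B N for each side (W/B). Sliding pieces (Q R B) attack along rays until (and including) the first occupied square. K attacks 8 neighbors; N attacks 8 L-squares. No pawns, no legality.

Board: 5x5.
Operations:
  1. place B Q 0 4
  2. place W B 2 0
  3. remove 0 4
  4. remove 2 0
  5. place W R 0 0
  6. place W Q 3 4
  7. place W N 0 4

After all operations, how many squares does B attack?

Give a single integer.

Answer: 0

Derivation:
Op 1: place BQ@(0,4)
Op 2: place WB@(2,0)
Op 3: remove (0,4)
Op 4: remove (2,0)
Op 5: place WR@(0,0)
Op 6: place WQ@(3,4)
Op 7: place WN@(0,4)
Per-piece attacks for B:
Union (0 distinct): (none)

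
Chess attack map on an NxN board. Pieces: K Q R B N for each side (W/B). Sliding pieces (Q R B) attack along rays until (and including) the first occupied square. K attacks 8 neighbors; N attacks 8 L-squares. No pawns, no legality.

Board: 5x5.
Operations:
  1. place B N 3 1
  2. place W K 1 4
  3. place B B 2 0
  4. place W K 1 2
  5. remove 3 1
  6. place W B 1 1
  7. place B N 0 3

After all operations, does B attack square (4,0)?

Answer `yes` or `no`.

Answer: no

Derivation:
Op 1: place BN@(3,1)
Op 2: place WK@(1,4)
Op 3: place BB@(2,0)
Op 4: place WK@(1,2)
Op 5: remove (3,1)
Op 6: place WB@(1,1)
Op 7: place BN@(0,3)
Per-piece attacks for B:
  BN@(0,3): attacks (2,4) (1,1) (2,2)
  BB@(2,0): attacks (3,1) (4,2) (1,1) [ray(-1,1) blocked at (1,1)]
B attacks (4,0): no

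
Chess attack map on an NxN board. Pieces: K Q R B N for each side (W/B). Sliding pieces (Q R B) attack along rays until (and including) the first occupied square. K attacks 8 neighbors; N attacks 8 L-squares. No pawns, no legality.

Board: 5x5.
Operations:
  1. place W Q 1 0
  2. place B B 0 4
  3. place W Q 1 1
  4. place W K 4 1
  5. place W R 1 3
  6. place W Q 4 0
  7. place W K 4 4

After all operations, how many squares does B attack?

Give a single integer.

Op 1: place WQ@(1,0)
Op 2: place BB@(0,4)
Op 3: place WQ@(1,1)
Op 4: place WK@(4,1)
Op 5: place WR@(1,3)
Op 6: place WQ@(4,0)
Op 7: place WK@(4,4)
Per-piece attacks for B:
  BB@(0,4): attacks (1,3) [ray(1,-1) blocked at (1,3)]
Union (1 distinct): (1,3)

Answer: 1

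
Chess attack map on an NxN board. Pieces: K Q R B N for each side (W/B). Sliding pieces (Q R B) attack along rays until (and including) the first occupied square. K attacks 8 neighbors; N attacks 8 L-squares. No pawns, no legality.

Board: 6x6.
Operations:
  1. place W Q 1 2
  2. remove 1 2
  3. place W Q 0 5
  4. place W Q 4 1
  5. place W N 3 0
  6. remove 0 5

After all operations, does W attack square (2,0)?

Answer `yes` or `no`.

Answer: no

Derivation:
Op 1: place WQ@(1,2)
Op 2: remove (1,2)
Op 3: place WQ@(0,5)
Op 4: place WQ@(4,1)
Op 5: place WN@(3,0)
Op 6: remove (0,5)
Per-piece attacks for W:
  WN@(3,0): attacks (4,2) (5,1) (2,2) (1,1)
  WQ@(4,1): attacks (4,2) (4,3) (4,4) (4,5) (4,0) (5,1) (3,1) (2,1) (1,1) (0,1) (5,2) (5,0) (3,2) (2,3) (1,4) (0,5) (3,0) [ray(-1,-1) blocked at (3,0)]
W attacks (2,0): no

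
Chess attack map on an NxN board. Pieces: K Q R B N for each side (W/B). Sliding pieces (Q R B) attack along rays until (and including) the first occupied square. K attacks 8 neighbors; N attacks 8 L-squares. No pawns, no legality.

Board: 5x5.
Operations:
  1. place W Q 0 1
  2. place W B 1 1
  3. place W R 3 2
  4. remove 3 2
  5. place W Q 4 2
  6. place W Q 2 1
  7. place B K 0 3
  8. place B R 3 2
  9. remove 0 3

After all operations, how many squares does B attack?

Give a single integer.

Op 1: place WQ@(0,1)
Op 2: place WB@(1,1)
Op 3: place WR@(3,2)
Op 4: remove (3,2)
Op 5: place WQ@(4,2)
Op 6: place WQ@(2,1)
Op 7: place BK@(0,3)
Op 8: place BR@(3,2)
Op 9: remove (0,3)
Per-piece attacks for B:
  BR@(3,2): attacks (3,3) (3,4) (3,1) (3,0) (4,2) (2,2) (1,2) (0,2) [ray(1,0) blocked at (4,2)]
Union (8 distinct): (0,2) (1,2) (2,2) (3,0) (3,1) (3,3) (3,4) (4,2)

Answer: 8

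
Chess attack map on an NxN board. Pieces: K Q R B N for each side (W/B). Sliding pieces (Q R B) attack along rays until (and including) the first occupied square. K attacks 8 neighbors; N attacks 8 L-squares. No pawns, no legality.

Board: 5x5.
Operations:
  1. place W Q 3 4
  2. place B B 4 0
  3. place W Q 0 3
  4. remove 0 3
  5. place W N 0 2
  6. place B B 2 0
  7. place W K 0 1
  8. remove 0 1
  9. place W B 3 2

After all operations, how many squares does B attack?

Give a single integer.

Answer: 7

Derivation:
Op 1: place WQ@(3,4)
Op 2: place BB@(4,0)
Op 3: place WQ@(0,3)
Op 4: remove (0,3)
Op 5: place WN@(0,2)
Op 6: place BB@(2,0)
Op 7: place WK@(0,1)
Op 8: remove (0,1)
Op 9: place WB@(3,2)
Per-piece attacks for B:
  BB@(2,0): attacks (3,1) (4,2) (1,1) (0,2) [ray(-1,1) blocked at (0,2)]
  BB@(4,0): attacks (3,1) (2,2) (1,3) (0,4)
Union (7 distinct): (0,2) (0,4) (1,1) (1,3) (2,2) (3,1) (4,2)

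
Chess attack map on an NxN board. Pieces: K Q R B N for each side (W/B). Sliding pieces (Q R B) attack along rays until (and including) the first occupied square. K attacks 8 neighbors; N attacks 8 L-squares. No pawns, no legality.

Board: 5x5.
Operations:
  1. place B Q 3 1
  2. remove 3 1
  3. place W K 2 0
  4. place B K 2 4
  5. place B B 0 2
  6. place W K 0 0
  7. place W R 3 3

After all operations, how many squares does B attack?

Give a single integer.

Op 1: place BQ@(3,1)
Op 2: remove (3,1)
Op 3: place WK@(2,0)
Op 4: place BK@(2,4)
Op 5: place BB@(0,2)
Op 6: place WK@(0,0)
Op 7: place WR@(3,3)
Per-piece attacks for B:
  BB@(0,2): attacks (1,3) (2,4) (1,1) (2,0) [ray(1,1) blocked at (2,4); ray(1,-1) blocked at (2,0)]
  BK@(2,4): attacks (2,3) (3,4) (1,4) (3,3) (1,3)
Union (8 distinct): (1,1) (1,3) (1,4) (2,0) (2,3) (2,4) (3,3) (3,4)

Answer: 8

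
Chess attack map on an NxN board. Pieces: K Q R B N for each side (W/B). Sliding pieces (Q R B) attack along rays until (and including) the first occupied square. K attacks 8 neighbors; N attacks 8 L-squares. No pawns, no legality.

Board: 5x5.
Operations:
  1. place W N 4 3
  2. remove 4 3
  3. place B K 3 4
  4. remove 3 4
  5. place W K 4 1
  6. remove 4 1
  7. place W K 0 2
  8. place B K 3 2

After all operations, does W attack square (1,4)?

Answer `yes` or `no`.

Answer: no

Derivation:
Op 1: place WN@(4,3)
Op 2: remove (4,3)
Op 3: place BK@(3,4)
Op 4: remove (3,4)
Op 5: place WK@(4,1)
Op 6: remove (4,1)
Op 7: place WK@(0,2)
Op 8: place BK@(3,2)
Per-piece attacks for W:
  WK@(0,2): attacks (0,3) (0,1) (1,2) (1,3) (1,1)
W attacks (1,4): no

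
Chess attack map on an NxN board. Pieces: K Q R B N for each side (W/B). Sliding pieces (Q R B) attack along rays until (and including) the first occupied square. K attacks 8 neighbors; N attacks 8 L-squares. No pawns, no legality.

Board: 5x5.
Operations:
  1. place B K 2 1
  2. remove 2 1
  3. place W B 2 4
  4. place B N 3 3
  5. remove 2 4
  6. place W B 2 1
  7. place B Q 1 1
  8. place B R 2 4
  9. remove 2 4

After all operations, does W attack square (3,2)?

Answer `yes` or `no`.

Answer: yes

Derivation:
Op 1: place BK@(2,1)
Op 2: remove (2,1)
Op 3: place WB@(2,4)
Op 4: place BN@(3,3)
Op 5: remove (2,4)
Op 6: place WB@(2,1)
Op 7: place BQ@(1,1)
Op 8: place BR@(2,4)
Op 9: remove (2,4)
Per-piece attacks for W:
  WB@(2,1): attacks (3,2) (4,3) (3,0) (1,2) (0,3) (1,0)
W attacks (3,2): yes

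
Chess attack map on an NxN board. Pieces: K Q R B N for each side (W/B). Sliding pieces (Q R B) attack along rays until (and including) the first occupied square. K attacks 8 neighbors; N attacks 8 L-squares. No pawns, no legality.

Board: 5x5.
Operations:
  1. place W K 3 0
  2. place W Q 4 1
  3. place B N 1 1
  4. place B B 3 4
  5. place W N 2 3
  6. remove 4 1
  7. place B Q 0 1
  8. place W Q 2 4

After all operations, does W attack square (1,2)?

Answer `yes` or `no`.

Op 1: place WK@(3,0)
Op 2: place WQ@(4,1)
Op 3: place BN@(1,1)
Op 4: place BB@(3,4)
Op 5: place WN@(2,3)
Op 6: remove (4,1)
Op 7: place BQ@(0,1)
Op 8: place WQ@(2,4)
Per-piece attacks for W:
  WN@(2,3): attacks (4,4) (0,4) (3,1) (4,2) (1,1) (0,2)
  WQ@(2,4): attacks (2,3) (3,4) (1,4) (0,4) (3,3) (4,2) (1,3) (0,2) [ray(0,-1) blocked at (2,3); ray(1,0) blocked at (3,4)]
  WK@(3,0): attacks (3,1) (4,0) (2,0) (4,1) (2,1)
W attacks (1,2): no

Answer: no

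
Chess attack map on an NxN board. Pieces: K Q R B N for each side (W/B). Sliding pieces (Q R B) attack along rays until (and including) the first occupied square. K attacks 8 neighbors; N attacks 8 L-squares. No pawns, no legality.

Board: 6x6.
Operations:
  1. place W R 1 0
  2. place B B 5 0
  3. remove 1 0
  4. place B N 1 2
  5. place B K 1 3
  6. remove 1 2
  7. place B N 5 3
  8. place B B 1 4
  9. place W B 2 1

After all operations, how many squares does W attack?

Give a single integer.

Op 1: place WR@(1,0)
Op 2: place BB@(5,0)
Op 3: remove (1,0)
Op 4: place BN@(1,2)
Op 5: place BK@(1,3)
Op 6: remove (1,2)
Op 7: place BN@(5,3)
Op 8: place BB@(1,4)
Op 9: place WB@(2,1)
Per-piece attacks for W:
  WB@(2,1): attacks (3,2) (4,3) (5,4) (3,0) (1,2) (0,3) (1,0)
Union (7 distinct): (0,3) (1,0) (1,2) (3,0) (3,2) (4,3) (5,4)

Answer: 7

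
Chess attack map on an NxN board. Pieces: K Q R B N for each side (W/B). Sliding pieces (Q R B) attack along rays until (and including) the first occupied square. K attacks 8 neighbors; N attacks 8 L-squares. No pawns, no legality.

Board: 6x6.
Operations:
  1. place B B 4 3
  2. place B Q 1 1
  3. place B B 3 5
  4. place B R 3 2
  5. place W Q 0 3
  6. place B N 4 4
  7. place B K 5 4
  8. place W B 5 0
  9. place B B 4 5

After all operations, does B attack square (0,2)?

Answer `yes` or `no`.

Op 1: place BB@(4,3)
Op 2: place BQ@(1,1)
Op 3: place BB@(3,5)
Op 4: place BR@(3,2)
Op 5: place WQ@(0,3)
Op 6: place BN@(4,4)
Op 7: place BK@(5,4)
Op 8: place WB@(5,0)
Op 9: place BB@(4,5)
Per-piece attacks for B:
  BQ@(1,1): attacks (1,2) (1,3) (1,4) (1,5) (1,0) (2,1) (3,1) (4,1) (5,1) (0,1) (2,2) (3,3) (4,4) (2,0) (0,2) (0,0) [ray(1,1) blocked at (4,4)]
  BR@(3,2): attacks (3,3) (3,4) (3,5) (3,1) (3,0) (4,2) (5,2) (2,2) (1,2) (0,2) [ray(0,1) blocked at (3,5)]
  BB@(3,5): attacks (4,4) (2,4) (1,3) (0,2) [ray(1,-1) blocked at (4,4)]
  BB@(4,3): attacks (5,4) (5,2) (3,4) (2,5) (3,2) [ray(1,1) blocked at (5,4); ray(-1,-1) blocked at (3,2)]
  BN@(4,4): attacks (2,5) (5,2) (3,2) (2,3)
  BB@(4,5): attacks (5,4) (3,4) (2,3) (1,2) (0,1) [ray(1,-1) blocked at (5,4)]
  BK@(5,4): attacks (5,5) (5,3) (4,4) (4,5) (4,3)
B attacks (0,2): yes

Answer: yes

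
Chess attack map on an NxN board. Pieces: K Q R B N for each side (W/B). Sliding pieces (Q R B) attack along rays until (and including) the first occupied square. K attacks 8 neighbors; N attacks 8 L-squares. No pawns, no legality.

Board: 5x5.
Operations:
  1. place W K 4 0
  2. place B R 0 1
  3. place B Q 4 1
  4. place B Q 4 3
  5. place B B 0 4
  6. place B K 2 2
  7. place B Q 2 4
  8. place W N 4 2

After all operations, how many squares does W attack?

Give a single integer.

Op 1: place WK@(4,0)
Op 2: place BR@(0,1)
Op 3: place BQ@(4,1)
Op 4: place BQ@(4,3)
Op 5: place BB@(0,4)
Op 6: place BK@(2,2)
Op 7: place BQ@(2,4)
Op 8: place WN@(4,2)
Per-piece attacks for W:
  WK@(4,0): attacks (4,1) (3,0) (3,1)
  WN@(4,2): attacks (3,4) (2,3) (3,0) (2,1)
Union (6 distinct): (2,1) (2,3) (3,0) (3,1) (3,4) (4,1)

Answer: 6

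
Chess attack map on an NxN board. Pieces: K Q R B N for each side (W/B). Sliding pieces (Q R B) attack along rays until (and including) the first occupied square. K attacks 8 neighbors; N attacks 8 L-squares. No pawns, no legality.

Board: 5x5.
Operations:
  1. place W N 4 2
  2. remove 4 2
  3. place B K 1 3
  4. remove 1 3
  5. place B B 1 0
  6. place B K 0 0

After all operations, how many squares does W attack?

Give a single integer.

Answer: 0

Derivation:
Op 1: place WN@(4,2)
Op 2: remove (4,2)
Op 3: place BK@(1,3)
Op 4: remove (1,3)
Op 5: place BB@(1,0)
Op 6: place BK@(0,0)
Per-piece attacks for W:
Union (0 distinct): (none)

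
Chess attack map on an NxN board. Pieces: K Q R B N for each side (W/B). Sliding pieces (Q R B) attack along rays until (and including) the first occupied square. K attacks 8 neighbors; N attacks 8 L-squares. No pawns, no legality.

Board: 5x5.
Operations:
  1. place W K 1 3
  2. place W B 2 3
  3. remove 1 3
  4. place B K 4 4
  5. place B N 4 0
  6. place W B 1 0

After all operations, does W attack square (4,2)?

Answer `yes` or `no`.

Answer: no

Derivation:
Op 1: place WK@(1,3)
Op 2: place WB@(2,3)
Op 3: remove (1,3)
Op 4: place BK@(4,4)
Op 5: place BN@(4,0)
Op 6: place WB@(1,0)
Per-piece attacks for W:
  WB@(1,0): attacks (2,1) (3,2) (4,3) (0,1)
  WB@(2,3): attacks (3,4) (3,2) (4,1) (1,4) (1,2) (0,1)
W attacks (4,2): no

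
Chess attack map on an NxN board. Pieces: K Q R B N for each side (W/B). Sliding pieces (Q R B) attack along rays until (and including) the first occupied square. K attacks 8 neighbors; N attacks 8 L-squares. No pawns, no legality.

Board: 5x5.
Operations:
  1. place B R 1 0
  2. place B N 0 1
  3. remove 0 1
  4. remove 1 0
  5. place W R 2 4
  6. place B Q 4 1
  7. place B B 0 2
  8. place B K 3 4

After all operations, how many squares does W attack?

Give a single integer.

Answer: 7

Derivation:
Op 1: place BR@(1,0)
Op 2: place BN@(0,1)
Op 3: remove (0,1)
Op 4: remove (1,0)
Op 5: place WR@(2,4)
Op 6: place BQ@(4,1)
Op 7: place BB@(0,2)
Op 8: place BK@(3,4)
Per-piece attacks for W:
  WR@(2,4): attacks (2,3) (2,2) (2,1) (2,0) (3,4) (1,4) (0,4) [ray(1,0) blocked at (3,4)]
Union (7 distinct): (0,4) (1,4) (2,0) (2,1) (2,2) (2,3) (3,4)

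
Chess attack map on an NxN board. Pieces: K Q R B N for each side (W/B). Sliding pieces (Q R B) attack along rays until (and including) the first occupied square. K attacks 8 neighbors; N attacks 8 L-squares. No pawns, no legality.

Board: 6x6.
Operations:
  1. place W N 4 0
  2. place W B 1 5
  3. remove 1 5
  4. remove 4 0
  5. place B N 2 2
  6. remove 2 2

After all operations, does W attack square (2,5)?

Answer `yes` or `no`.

Op 1: place WN@(4,0)
Op 2: place WB@(1,5)
Op 3: remove (1,5)
Op 4: remove (4,0)
Op 5: place BN@(2,2)
Op 6: remove (2,2)
Per-piece attacks for W:
W attacks (2,5): no

Answer: no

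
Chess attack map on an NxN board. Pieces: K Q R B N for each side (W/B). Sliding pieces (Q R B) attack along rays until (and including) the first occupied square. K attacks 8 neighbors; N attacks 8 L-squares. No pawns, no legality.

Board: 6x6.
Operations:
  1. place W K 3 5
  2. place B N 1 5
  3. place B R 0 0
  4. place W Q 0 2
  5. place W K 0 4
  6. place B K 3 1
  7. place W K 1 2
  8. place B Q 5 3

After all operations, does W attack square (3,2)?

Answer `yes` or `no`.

Answer: no

Derivation:
Op 1: place WK@(3,5)
Op 2: place BN@(1,5)
Op 3: place BR@(0,0)
Op 4: place WQ@(0,2)
Op 5: place WK@(0,4)
Op 6: place BK@(3,1)
Op 7: place WK@(1,2)
Op 8: place BQ@(5,3)
Per-piece attacks for W:
  WQ@(0,2): attacks (0,3) (0,4) (0,1) (0,0) (1,2) (1,3) (2,4) (3,5) (1,1) (2,0) [ray(0,1) blocked at (0,4); ray(0,-1) blocked at (0,0); ray(1,0) blocked at (1,2); ray(1,1) blocked at (3,5)]
  WK@(0,4): attacks (0,5) (0,3) (1,4) (1,5) (1,3)
  WK@(1,2): attacks (1,3) (1,1) (2,2) (0,2) (2,3) (2,1) (0,3) (0,1)
  WK@(3,5): attacks (3,4) (4,5) (2,5) (4,4) (2,4)
W attacks (3,2): no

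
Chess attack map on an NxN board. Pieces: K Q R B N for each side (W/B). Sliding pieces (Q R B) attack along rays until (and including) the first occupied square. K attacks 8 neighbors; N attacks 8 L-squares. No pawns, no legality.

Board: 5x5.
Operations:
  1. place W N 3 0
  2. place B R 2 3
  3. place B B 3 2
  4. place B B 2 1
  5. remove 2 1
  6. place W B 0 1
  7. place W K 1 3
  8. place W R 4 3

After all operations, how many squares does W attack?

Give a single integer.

Answer: 15

Derivation:
Op 1: place WN@(3,0)
Op 2: place BR@(2,3)
Op 3: place BB@(3,2)
Op 4: place BB@(2,1)
Op 5: remove (2,1)
Op 6: place WB@(0,1)
Op 7: place WK@(1,3)
Op 8: place WR@(4,3)
Per-piece attacks for W:
  WB@(0,1): attacks (1,2) (2,3) (1,0) [ray(1,1) blocked at (2,3)]
  WK@(1,3): attacks (1,4) (1,2) (2,3) (0,3) (2,4) (2,2) (0,4) (0,2)
  WN@(3,0): attacks (4,2) (2,2) (1,1)
  WR@(4,3): attacks (4,4) (4,2) (4,1) (4,0) (3,3) (2,3) [ray(-1,0) blocked at (2,3)]
Union (15 distinct): (0,2) (0,3) (0,4) (1,0) (1,1) (1,2) (1,4) (2,2) (2,3) (2,4) (3,3) (4,0) (4,1) (4,2) (4,4)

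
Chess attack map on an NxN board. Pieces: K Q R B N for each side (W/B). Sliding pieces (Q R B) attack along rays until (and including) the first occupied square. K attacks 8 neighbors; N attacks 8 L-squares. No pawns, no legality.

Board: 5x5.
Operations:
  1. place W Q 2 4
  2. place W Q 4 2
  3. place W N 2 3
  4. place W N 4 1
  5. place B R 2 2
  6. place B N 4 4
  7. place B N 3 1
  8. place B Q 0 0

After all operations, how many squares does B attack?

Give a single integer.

Answer: 16

Derivation:
Op 1: place WQ@(2,4)
Op 2: place WQ@(4,2)
Op 3: place WN@(2,3)
Op 4: place WN@(4,1)
Op 5: place BR@(2,2)
Op 6: place BN@(4,4)
Op 7: place BN@(3,1)
Op 8: place BQ@(0,0)
Per-piece attacks for B:
  BQ@(0,0): attacks (0,1) (0,2) (0,3) (0,4) (1,0) (2,0) (3,0) (4,0) (1,1) (2,2) [ray(1,1) blocked at (2,2)]
  BR@(2,2): attacks (2,3) (2,1) (2,0) (3,2) (4,2) (1,2) (0,2) [ray(0,1) blocked at (2,3); ray(1,0) blocked at (4,2)]
  BN@(3,1): attacks (4,3) (2,3) (1,2) (1,0)
  BN@(4,4): attacks (3,2) (2,3)
Union (16 distinct): (0,1) (0,2) (0,3) (0,4) (1,0) (1,1) (1,2) (2,0) (2,1) (2,2) (2,3) (3,0) (3,2) (4,0) (4,2) (4,3)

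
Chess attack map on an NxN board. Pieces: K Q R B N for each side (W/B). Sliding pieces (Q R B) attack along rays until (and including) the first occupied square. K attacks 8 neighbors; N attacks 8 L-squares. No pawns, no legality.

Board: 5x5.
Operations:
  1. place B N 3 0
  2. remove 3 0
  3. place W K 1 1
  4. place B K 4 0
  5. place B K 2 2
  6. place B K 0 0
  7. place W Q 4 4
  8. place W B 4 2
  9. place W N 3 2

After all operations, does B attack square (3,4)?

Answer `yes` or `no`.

Answer: no

Derivation:
Op 1: place BN@(3,0)
Op 2: remove (3,0)
Op 3: place WK@(1,1)
Op 4: place BK@(4,0)
Op 5: place BK@(2,2)
Op 6: place BK@(0,0)
Op 7: place WQ@(4,4)
Op 8: place WB@(4,2)
Op 9: place WN@(3,2)
Per-piece attacks for B:
  BK@(0,0): attacks (0,1) (1,0) (1,1)
  BK@(2,2): attacks (2,3) (2,1) (3,2) (1,2) (3,3) (3,1) (1,3) (1,1)
  BK@(4,0): attacks (4,1) (3,0) (3,1)
B attacks (3,4): no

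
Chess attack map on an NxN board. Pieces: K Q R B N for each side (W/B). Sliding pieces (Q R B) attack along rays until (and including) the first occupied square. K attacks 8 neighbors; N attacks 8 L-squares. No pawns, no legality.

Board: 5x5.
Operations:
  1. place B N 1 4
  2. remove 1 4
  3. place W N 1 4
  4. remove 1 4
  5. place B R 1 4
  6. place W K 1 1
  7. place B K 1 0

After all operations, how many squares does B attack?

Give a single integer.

Op 1: place BN@(1,4)
Op 2: remove (1,4)
Op 3: place WN@(1,4)
Op 4: remove (1,4)
Op 5: place BR@(1,4)
Op 6: place WK@(1,1)
Op 7: place BK@(1,0)
Per-piece attacks for B:
  BK@(1,0): attacks (1,1) (2,0) (0,0) (2,1) (0,1)
  BR@(1,4): attacks (1,3) (1,2) (1,1) (2,4) (3,4) (4,4) (0,4) [ray(0,-1) blocked at (1,1)]
Union (11 distinct): (0,0) (0,1) (0,4) (1,1) (1,2) (1,3) (2,0) (2,1) (2,4) (3,4) (4,4)

Answer: 11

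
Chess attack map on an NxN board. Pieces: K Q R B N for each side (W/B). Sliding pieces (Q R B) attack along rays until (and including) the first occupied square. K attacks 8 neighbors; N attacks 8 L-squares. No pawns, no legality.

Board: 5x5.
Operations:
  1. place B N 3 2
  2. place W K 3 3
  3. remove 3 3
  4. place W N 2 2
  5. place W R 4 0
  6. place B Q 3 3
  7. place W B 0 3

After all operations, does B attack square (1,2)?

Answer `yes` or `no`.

Answer: no

Derivation:
Op 1: place BN@(3,2)
Op 2: place WK@(3,3)
Op 3: remove (3,3)
Op 4: place WN@(2,2)
Op 5: place WR@(4,0)
Op 6: place BQ@(3,3)
Op 7: place WB@(0,3)
Per-piece attacks for B:
  BN@(3,2): attacks (4,4) (2,4) (1,3) (4,0) (2,0) (1,1)
  BQ@(3,3): attacks (3,4) (3,2) (4,3) (2,3) (1,3) (0,3) (4,4) (4,2) (2,4) (2,2) [ray(0,-1) blocked at (3,2); ray(-1,0) blocked at (0,3); ray(-1,-1) blocked at (2,2)]
B attacks (1,2): no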